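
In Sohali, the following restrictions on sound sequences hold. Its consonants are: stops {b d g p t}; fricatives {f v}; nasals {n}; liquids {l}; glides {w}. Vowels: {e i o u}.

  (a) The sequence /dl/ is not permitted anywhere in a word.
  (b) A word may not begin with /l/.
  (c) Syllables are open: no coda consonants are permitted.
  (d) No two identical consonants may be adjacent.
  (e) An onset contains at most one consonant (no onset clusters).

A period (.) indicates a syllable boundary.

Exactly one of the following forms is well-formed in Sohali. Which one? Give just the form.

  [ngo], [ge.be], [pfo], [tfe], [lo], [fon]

[ngo] — violates constraint (e): syllable 1 onset /ng/ has 2 consonants (> 1) → ill-formed
[ge.be] — σ1 onset /g/, coda /∅/ ok; σ2 onset /b/, coda /∅/ ok → well-formed
[pfo] — violates constraint (e): syllable 1 onset /pf/ has 2 consonants (> 1) → ill-formed
[tfe] — violates constraint (e): syllable 1 onset /tf/ has 2 consonants (> 1) → ill-formed
[lo] — violates constraint (b): word begins with /l/ → ill-formed
[fon] — violates constraint (c): syllable 1 coda /n/ has 1 consonant (> 0) → ill-formed

[ge.be]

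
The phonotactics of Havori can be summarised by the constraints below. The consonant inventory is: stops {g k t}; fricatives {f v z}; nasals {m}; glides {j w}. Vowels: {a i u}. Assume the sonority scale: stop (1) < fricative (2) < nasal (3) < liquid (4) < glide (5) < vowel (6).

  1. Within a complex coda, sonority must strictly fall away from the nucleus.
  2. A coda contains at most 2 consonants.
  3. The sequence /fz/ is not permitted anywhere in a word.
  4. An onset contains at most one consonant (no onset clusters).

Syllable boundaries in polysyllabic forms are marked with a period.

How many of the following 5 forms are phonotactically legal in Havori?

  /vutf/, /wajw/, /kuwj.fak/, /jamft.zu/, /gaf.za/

/vutf/ — violates constraint 1: syllable 1 coda /tf/: /t/ (stop, 1) → /f/ (fricative, 2) does not fall → phonotactically illegal
/wajw/ — violates constraint 1: syllable 1 coda /jw/: /j/ (glide, 5) → /w/ (glide, 5) does not fall → phonotactically illegal
/kuwj.fak/ — violates constraint 1: syllable 1 coda /wj/: /w/ (glide, 5) → /j/ (glide, 5) does not fall → phonotactically illegal
/jamft.zu/ — violates constraint 2: syllable 1 coda /mft/ has 3 consonants (> 2) → phonotactically illegal
/gaf.za/ — violates constraint 3: contains banned sequence /fz/ → phonotactically illegal
No form is phonotactically legal → 0.

0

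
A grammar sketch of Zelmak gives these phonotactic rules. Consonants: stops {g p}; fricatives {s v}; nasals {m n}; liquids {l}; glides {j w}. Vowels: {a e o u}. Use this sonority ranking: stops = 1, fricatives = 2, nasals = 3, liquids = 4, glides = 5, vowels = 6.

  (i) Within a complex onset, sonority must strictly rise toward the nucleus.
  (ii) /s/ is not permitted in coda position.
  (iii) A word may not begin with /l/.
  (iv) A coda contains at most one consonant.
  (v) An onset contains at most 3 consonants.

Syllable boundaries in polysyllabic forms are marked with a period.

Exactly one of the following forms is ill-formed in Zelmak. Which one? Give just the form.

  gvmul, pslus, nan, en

pslus

gvmul — σ1 onset /gvm/ (1→2→3 rises), coda /l/ ok → well-formed
pslus — violates constraint (ii): syllable 1 coda contains /s/ → ill-formed
nan — σ1 onset /n/, coda /n/ ok → well-formed
en — σ1 onset /∅/, coda /n/ ok → well-formed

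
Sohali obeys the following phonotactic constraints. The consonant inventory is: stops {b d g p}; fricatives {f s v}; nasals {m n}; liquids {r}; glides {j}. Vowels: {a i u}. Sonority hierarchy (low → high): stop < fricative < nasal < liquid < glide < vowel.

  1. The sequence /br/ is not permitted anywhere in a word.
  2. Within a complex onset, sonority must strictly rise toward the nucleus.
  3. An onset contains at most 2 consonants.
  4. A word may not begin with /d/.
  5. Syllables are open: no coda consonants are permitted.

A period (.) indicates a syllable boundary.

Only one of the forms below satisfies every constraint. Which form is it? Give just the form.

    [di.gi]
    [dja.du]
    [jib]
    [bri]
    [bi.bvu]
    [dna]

[bi.bvu]

[di.gi] — violates constraint 4: word begins with /d/ → illicit
[dja.du] — violates constraint 4: word begins with /d/ → illicit
[jib] — violates constraint 5: syllable 1 coda /b/ has 1 consonant (> 0) → illicit
[bri] — violates constraint 1: contains banned sequence /br/ → illicit
[bi.bvu] — σ1 onset /b/, coda /∅/ ok; σ2 onset /bv/ (1→2 rises), coda /∅/ ok → licit
[dna] — violates constraint 4: word begins with /d/ → illicit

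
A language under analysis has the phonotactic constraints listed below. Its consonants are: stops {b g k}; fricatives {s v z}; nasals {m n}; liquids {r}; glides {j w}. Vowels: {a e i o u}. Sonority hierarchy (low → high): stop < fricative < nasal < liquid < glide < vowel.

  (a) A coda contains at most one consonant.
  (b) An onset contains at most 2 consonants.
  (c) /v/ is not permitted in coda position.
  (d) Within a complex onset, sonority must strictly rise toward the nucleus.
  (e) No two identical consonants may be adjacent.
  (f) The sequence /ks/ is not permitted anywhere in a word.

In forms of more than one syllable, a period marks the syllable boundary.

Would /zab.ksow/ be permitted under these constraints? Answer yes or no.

/zab.ksow/ — violates constraint (f): contains banned sequence /ks/ → not permitted

no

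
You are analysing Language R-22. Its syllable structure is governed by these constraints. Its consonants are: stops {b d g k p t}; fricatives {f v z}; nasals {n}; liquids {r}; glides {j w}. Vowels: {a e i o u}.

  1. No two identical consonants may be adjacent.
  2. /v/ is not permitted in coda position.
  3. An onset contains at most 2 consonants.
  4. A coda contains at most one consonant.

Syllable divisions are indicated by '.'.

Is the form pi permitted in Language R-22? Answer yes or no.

yes

pi — σ1 onset /p/, coda /∅/ ok → permitted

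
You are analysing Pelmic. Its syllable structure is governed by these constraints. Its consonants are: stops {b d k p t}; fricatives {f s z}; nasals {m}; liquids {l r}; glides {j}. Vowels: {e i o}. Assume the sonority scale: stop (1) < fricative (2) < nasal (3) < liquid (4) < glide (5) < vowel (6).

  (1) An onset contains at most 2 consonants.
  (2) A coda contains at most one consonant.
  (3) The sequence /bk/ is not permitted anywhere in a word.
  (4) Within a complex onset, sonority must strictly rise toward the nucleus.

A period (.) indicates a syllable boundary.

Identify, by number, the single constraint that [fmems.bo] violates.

2

[fmems.bo]: syllable 1 coda /ms/ has 2 consonants (> 1).
This is a violation of constraint 2: "A coda contains at most one consonant."
The remaining constraints (1, 3, 4) are satisfied.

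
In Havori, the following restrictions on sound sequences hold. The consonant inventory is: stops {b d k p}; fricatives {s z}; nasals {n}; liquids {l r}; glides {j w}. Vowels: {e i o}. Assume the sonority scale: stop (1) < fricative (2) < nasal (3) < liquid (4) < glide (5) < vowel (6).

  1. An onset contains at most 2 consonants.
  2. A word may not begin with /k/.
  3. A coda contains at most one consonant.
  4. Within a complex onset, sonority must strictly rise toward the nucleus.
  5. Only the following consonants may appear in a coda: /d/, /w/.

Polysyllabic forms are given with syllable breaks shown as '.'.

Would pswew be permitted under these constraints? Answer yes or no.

no

pswew — violates constraint 1: syllable 1 onset /psw/ has 3 consonants (> 2) → not permitted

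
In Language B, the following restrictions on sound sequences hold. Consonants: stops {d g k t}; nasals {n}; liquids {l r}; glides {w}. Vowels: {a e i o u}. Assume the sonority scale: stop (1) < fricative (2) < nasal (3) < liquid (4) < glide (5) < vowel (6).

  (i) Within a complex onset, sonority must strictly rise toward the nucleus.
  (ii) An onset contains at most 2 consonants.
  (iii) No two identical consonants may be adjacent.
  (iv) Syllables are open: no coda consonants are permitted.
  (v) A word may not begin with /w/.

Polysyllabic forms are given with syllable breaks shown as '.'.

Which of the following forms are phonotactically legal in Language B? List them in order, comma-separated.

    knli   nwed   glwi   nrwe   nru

nru

knli — violates constraint (ii): syllable 1 onset /knl/ has 3 consonants (> 2) → phonotactically illegal
nwed — violates constraint (iv): syllable 1 coda /d/ has 1 consonant (> 0) → phonotactically illegal
glwi — violates constraint (ii): syllable 1 onset /glw/ has 3 consonants (> 2) → phonotactically illegal
nrwe — violates constraint (ii): syllable 1 onset /nrw/ has 3 consonants (> 2) → phonotactically illegal
nru — σ1 onset /nr/ (3→4 rises), coda /∅/ ok → phonotactically legal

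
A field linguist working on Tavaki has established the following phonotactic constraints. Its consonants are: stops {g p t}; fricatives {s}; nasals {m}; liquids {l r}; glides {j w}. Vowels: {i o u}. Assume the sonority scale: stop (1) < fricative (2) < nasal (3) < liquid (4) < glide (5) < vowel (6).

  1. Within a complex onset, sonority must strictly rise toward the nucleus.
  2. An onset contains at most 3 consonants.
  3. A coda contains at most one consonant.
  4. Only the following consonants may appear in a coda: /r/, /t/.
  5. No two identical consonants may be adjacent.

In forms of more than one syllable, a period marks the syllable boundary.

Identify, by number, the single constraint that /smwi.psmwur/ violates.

2

/smwi.psmwur/: syllable 2 onset /psmw/ has 4 consonants (> 3).
This is a violation of constraint 2: "An onset contains at most 3 consonants."
The remaining constraints (1, 3, 4, 5) are satisfied.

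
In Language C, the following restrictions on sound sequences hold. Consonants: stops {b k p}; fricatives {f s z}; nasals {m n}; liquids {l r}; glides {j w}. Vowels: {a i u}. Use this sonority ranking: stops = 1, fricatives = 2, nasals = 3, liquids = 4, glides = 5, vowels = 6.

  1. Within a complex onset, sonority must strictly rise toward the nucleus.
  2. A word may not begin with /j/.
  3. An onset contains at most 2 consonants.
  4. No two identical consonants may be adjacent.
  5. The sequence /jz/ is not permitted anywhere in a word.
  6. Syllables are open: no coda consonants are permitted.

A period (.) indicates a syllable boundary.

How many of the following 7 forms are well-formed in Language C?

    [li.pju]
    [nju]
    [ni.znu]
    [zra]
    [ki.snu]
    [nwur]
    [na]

6

[li.pju] — σ1 onset /l/, coda /∅/ ok; σ2 onset /pj/ (1→5 rises), coda /∅/ ok → well-formed
[nju] — σ1 onset /nj/ (3→5 rises), coda /∅/ ok → well-formed
[ni.znu] — σ1 onset /n/, coda /∅/ ok; σ2 onset /zn/ (2→3 rises), coda /∅/ ok → well-formed
[zra] — σ1 onset /zr/ (2→4 rises), coda /∅/ ok → well-formed
[ki.snu] — σ1 onset /k/, coda /∅/ ok; σ2 onset /sn/ (2→3 rises), coda /∅/ ok → well-formed
[nwur] — violates constraint 6: syllable 1 coda /r/ has 1 consonant (> 0) → ill-formed
[na] — σ1 onset /n/, coda /∅/ ok → well-formed
Well-formed: [li.pju], [nju], [ni.znu], [zra], [ki.snu], [na] → 6.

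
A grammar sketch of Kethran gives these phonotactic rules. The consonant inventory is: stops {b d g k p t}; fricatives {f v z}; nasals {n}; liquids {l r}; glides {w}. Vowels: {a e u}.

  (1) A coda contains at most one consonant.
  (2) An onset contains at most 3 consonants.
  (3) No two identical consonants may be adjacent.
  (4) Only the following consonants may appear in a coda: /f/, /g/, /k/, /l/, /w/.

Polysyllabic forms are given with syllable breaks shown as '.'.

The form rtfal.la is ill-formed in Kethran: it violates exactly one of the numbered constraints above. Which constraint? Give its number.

rtfal.la: adjacent identical consonants /ll/.
This is a violation of constraint 3: "No two identical consonants may be adjacent."
The remaining constraints (1, 2, 4) are satisfied.

3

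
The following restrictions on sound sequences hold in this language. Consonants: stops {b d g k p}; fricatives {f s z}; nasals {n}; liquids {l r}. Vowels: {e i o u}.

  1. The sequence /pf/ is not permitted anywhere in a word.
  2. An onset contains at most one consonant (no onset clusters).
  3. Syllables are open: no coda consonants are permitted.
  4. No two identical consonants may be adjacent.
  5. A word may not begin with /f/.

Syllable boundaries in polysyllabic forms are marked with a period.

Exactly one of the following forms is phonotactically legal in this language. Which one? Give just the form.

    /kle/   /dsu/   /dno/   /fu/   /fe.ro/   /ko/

/kle/ — violates constraint 2: syllable 1 onset /kl/ has 2 consonants (> 1) → phonotactically illegal
/dsu/ — violates constraint 2: syllable 1 onset /ds/ has 2 consonants (> 1) → phonotactically illegal
/dno/ — violates constraint 2: syllable 1 onset /dn/ has 2 consonants (> 1) → phonotactically illegal
/fu/ — violates constraint 5: word begins with /f/ → phonotactically illegal
/fe.ro/ — violates constraint 5: word begins with /f/ → phonotactically illegal
/ko/ — σ1 onset /k/, coda /∅/ ok → phonotactically legal

/ko/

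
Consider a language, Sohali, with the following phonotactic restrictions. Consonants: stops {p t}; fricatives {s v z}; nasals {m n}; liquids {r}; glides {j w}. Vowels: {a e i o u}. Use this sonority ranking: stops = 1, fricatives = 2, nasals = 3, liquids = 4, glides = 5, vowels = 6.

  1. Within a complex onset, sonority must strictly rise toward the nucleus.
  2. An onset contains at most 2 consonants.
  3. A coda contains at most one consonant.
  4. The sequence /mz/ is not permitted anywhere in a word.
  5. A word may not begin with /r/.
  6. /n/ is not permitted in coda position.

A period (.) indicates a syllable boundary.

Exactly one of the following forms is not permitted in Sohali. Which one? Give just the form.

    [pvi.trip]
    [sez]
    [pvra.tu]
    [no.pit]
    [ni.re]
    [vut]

[pvra.tu]

[pvi.trip] — σ1 onset /pv/ (1→2 rises), coda /∅/ ok; σ2 onset /tr/ (1→4 rises), coda /p/ ok → permitted
[sez] — σ1 onset /s/, coda /z/ ok → permitted
[pvra.tu] — violates constraint 2: syllable 1 onset /pvr/ has 3 consonants (> 2) → not permitted
[no.pit] — σ1 onset /n/, coda /∅/ ok; σ2 onset /p/, coda /t/ ok → permitted
[ni.re] — σ1 onset /n/, coda /∅/ ok; σ2 onset /r/, coda /∅/ ok → permitted
[vut] — σ1 onset /v/, coda /t/ ok → permitted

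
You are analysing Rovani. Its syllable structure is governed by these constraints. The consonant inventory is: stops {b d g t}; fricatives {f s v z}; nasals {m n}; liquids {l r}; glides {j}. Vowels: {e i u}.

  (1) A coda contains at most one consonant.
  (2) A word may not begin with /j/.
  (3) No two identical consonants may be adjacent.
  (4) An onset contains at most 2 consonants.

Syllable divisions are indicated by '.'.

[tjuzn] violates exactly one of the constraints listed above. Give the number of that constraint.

[tjuzn]: syllable 1 coda /zn/ has 2 consonants (> 1).
This is a violation of constraint 1: "A coda contains at most one consonant."
The remaining constraints (2, 3, 4) are satisfied.

1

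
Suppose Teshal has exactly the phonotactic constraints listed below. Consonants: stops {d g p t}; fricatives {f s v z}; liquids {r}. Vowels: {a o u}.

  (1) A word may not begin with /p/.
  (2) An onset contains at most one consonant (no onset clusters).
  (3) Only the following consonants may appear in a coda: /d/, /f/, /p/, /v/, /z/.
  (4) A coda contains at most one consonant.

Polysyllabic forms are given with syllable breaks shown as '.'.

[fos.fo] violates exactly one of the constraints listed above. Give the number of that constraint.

[fos.fo]: syllable 1 coda contains /s/, which is not a licensed coda consonant.
This is a violation of constraint 3: "Only the following consonants may appear in a coda: /d/, /f/, /p/, /v/, /z/."
The remaining constraints (1, 2, 4) are satisfied.

3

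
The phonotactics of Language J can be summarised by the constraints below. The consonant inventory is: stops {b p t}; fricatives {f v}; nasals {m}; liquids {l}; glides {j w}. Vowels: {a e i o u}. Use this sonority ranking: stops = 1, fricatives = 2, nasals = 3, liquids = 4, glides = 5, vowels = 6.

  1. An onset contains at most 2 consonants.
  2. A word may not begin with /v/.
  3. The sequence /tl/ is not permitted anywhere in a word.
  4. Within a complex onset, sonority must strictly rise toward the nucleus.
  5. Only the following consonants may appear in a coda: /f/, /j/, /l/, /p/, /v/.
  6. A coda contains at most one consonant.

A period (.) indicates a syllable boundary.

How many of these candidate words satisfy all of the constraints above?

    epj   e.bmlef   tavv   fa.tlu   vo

epj — violates constraint 6: syllable 1 coda /pj/ has 2 consonants (> 1) → phonotactically illegal
e.bmlef — violates constraint 1: syllable 2 onset /bml/ has 3 consonants (> 2) → phonotactically illegal
tavv — violates constraint 6: syllable 1 coda /vv/ has 2 consonants (> 1) → phonotactically illegal
fa.tlu — violates constraint 3: contains banned sequence /tl/ → phonotactically illegal
vo — violates constraint 2: word begins with /v/ → phonotactically illegal
No form is phonotactically legal → 0.

0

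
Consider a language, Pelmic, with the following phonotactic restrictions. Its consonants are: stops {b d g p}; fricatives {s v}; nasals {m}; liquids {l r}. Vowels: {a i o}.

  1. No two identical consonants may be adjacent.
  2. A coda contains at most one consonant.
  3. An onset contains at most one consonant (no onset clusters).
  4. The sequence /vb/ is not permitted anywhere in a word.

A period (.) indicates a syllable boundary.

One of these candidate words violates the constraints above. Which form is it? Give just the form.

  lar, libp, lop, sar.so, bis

lar — σ1 onset /l/, coda /r/ ok → phonotactically legal
libp — violates constraint 2: syllable 1 coda /bp/ has 2 consonants (> 1) → phonotactically illegal
lop — σ1 onset /l/, coda /p/ ok → phonotactically legal
sar.so — σ1 onset /s/, coda /r/ ok; σ2 onset /s/, coda /∅/ ok → phonotactically legal
bis — σ1 onset /b/, coda /s/ ok → phonotactically legal

libp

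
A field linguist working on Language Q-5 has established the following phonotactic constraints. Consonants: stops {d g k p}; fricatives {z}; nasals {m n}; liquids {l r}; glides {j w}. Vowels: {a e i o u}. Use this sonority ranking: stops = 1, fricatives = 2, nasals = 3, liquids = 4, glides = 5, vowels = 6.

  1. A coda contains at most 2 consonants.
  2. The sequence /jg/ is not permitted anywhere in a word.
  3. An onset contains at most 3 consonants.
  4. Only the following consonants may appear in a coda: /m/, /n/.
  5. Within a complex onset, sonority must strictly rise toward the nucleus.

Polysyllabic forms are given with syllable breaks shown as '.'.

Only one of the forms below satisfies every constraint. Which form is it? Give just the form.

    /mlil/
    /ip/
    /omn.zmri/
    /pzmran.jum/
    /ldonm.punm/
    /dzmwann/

/omn.zmri/

/mlil/ — violates constraint 4: syllable 1 coda contains /l/, which is not a licensed coda consonant → phonotactically illegal
/ip/ — violates constraint 4: syllable 1 coda contains /p/, which is not a licensed coda consonant → phonotactically illegal
/omn.zmri/ — σ1 onset /∅/, coda /mn/ (2C) ok; σ2 onset /zmr/ (2→3→4 rises), coda /∅/ ok → phonotactically legal
/pzmran.jum/ — violates constraint 3: syllable 1 onset /pzmr/ has 4 consonants (> 3) → phonotactically illegal
/ldonm.punm/ — violates constraint 5: syllable 1 onset /ld/: /l/ (liquid, 4) → /d/ (stop, 1) does not rise → phonotactically illegal
/dzmwann/ — violates constraint 3: syllable 1 onset /dzmw/ has 4 consonants (> 3) → phonotactically illegal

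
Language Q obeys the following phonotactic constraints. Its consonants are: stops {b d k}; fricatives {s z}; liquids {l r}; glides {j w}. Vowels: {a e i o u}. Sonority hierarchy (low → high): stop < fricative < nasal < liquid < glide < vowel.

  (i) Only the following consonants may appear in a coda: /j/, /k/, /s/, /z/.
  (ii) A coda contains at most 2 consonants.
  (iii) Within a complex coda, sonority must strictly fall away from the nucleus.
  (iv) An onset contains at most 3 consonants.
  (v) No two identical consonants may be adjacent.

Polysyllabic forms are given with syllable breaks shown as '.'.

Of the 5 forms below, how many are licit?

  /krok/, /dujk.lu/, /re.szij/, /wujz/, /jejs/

/krok/ — σ1 onset /kr/ (2C), coda /k/ ok → licit
/dujk.lu/ — σ1 onset /d/, coda /jk/ (5→1 falls) ok; σ2 onset /l/, coda /∅/ ok → licit
/re.szij/ — σ1 onset /r/, coda /∅/ ok; σ2 onset /sz/ (2C), coda /j/ ok → licit
/wujz/ — σ1 onset /w/, coda /jz/ (5→2 falls) ok → licit
/jejs/ — σ1 onset /j/, coda /js/ (5→2 falls) ok → licit
Licit: /krok/, /dujk.lu/, /re.szij/, /wujz/, /jejs/ → 5.

5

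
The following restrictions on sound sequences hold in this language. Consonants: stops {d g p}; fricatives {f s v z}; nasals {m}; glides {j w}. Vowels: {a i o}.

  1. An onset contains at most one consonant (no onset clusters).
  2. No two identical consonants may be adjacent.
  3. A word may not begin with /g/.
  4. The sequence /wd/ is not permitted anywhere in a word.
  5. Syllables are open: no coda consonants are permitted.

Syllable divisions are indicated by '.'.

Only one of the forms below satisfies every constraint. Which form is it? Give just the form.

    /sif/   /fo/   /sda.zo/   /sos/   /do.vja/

/fo/

/sif/ — violates constraint 5: syllable 1 coda /f/ has 1 consonant (> 0) → ill-formed
/fo/ — σ1 onset /f/, coda /∅/ ok → well-formed
/sda.zo/ — violates constraint 1: syllable 1 onset /sd/ has 2 consonants (> 1) → ill-formed
/sos/ — violates constraint 5: syllable 1 coda /s/ has 1 consonant (> 0) → ill-formed
/do.vja/ — violates constraint 1: syllable 2 onset /vj/ has 2 consonants (> 1) → ill-formed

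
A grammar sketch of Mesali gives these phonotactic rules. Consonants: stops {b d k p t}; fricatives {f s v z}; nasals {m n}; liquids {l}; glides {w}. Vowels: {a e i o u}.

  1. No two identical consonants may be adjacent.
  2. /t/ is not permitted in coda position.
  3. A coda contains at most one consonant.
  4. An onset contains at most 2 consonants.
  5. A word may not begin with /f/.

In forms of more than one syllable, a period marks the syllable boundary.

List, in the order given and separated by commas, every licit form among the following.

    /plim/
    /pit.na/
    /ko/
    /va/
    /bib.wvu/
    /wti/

/plim/, /ko/, /va/, /bib.wvu/, /wti/

/plim/ — σ1 onset /pl/ (2C), coda /m/ ok → licit
/pit.na/ — violates constraint 2: syllable 1 coda contains /t/ → illicit
/ko/ — σ1 onset /k/, coda /∅/ ok → licit
/va/ — σ1 onset /v/, coda /∅/ ok → licit
/bib.wvu/ — σ1 onset /b/, coda /b/ ok; σ2 onset /wv/ (2C), coda /∅/ ok → licit
/wti/ — σ1 onset /wt/ (2C), coda /∅/ ok → licit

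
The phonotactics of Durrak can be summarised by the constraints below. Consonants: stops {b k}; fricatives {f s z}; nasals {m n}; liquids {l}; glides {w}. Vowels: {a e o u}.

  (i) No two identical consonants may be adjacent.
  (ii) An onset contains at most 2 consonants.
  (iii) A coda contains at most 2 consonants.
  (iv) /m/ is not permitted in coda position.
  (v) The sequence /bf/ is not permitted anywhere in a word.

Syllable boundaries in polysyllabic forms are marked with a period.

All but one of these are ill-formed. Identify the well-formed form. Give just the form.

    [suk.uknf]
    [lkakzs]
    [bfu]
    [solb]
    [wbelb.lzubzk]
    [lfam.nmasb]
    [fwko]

[solb]

[suk.uknf] — violates constraint (iii): syllable 2 coda /knf/ has 3 consonants (> 2) → ill-formed
[lkakzs] — violates constraint (iii): syllable 1 coda /kzs/ has 3 consonants (> 2) → ill-formed
[bfu] — violates constraint (v): contains banned sequence /bf/ → ill-formed
[solb] — σ1 onset /s/, coda /lb/ (2C) ok → well-formed
[wbelb.lzubzk] — violates constraint (iii): syllable 2 coda /bzk/ has 3 consonants (> 2) → ill-formed
[lfam.nmasb] — violates constraint (iv): syllable 1 coda contains /m/ → ill-formed
[fwko] — violates constraint (ii): syllable 1 onset /fwk/ has 3 consonants (> 2) → ill-formed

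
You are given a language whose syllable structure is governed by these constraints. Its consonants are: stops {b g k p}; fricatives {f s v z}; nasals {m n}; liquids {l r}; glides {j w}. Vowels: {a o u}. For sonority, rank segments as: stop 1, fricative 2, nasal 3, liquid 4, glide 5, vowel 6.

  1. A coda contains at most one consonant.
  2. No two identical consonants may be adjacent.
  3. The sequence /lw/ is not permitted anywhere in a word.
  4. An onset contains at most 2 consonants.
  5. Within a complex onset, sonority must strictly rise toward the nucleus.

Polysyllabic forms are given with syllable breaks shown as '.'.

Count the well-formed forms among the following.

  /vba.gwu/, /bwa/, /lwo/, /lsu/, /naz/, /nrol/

/vba.gwu/ — violates constraint 5: syllable 1 onset /vb/: /v/ (fricative, 2) → /b/ (stop, 1) does not rise → ill-formed
/bwa/ — σ1 onset /bw/ (1→5 rises), coda /∅/ ok → well-formed
/lwo/ — violates constraint 3: contains banned sequence /lw/ → ill-formed
/lsu/ — violates constraint 5: syllable 1 onset /ls/: /l/ (liquid, 4) → /s/ (fricative, 2) does not rise → ill-formed
/naz/ — σ1 onset /n/, coda /z/ ok → well-formed
/nrol/ — σ1 onset /nr/ (3→4 rises), coda /l/ ok → well-formed
Well-formed: /bwa/, /naz/, /nrol/ → 3.

3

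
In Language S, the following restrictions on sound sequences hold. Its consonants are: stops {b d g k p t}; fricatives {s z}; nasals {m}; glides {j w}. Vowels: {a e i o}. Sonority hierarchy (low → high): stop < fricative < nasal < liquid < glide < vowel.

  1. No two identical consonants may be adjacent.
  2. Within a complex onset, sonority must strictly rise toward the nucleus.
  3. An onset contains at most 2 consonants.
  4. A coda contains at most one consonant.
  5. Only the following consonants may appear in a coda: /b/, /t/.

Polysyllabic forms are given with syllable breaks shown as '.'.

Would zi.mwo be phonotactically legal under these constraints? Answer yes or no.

yes

zi.mwo — σ1 onset /z/, coda /∅/ ok; σ2 onset /mw/ (3→5 rises), coda /∅/ ok → phonotactically legal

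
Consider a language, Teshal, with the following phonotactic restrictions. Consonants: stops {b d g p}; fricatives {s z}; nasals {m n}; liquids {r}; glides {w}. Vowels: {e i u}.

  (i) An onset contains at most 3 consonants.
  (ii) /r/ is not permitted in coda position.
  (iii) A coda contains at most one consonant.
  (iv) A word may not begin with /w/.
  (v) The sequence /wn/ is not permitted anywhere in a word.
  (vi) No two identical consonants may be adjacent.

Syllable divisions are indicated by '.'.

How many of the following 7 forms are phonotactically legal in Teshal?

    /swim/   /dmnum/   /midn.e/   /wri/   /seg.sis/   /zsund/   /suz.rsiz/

/swim/ — σ1 onset /sw/ (2C), coda /m/ ok → phonotactically legal
/dmnum/ — σ1 onset /dmn/ (3C), coda /m/ ok → phonotactically legal
/midn.e/ — violates constraint (iii): syllable 1 coda /dn/ has 2 consonants (> 1) → phonotactically illegal
/wri/ — violates constraint (iv): word begins with /w/ → phonotactically illegal
/seg.sis/ — σ1 onset /s/, coda /g/ ok; σ2 onset /s/, coda /s/ ok → phonotactically legal
/zsund/ — violates constraint (iii): syllable 1 coda /nd/ has 2 consonants (> 1) → phonotactically illegal
/suz.rsiz/ — σ1 onset /s/, coda /z/ ok; σ2 onset /rs/ (2C), coda /z/ ok → phonotactically legal
Phonotactically legal: /swim/, /dmnum/, /seg.sis/, /suz.rsiz/ → 4.

4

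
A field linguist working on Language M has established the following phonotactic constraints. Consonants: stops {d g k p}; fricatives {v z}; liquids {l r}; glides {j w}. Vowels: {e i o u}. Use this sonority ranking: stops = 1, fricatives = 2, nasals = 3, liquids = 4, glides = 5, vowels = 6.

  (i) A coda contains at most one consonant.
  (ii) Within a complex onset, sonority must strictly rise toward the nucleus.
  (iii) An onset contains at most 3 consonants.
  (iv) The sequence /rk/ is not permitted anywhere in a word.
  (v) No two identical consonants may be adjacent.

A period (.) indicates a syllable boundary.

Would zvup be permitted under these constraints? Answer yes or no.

zvup — violates constraint (ii): syllable 1 onset /zv/: /z/ (fricative, 2) → /v/ (fricative, 2) does not rise → not permitted

no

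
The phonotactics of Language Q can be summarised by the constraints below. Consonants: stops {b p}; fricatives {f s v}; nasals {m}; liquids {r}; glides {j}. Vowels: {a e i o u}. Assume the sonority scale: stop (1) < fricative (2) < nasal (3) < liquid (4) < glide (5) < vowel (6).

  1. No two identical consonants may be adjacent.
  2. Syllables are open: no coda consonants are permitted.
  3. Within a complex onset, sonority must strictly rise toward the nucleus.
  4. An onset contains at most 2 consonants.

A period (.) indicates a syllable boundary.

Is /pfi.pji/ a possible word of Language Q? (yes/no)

yes

/pfi.pji/ — σ1 onset /pf/ (1→2 rises), coda /∅/ ok; σ2 onset /pj/ (1→5 rises), coda /∅/ ok → permitted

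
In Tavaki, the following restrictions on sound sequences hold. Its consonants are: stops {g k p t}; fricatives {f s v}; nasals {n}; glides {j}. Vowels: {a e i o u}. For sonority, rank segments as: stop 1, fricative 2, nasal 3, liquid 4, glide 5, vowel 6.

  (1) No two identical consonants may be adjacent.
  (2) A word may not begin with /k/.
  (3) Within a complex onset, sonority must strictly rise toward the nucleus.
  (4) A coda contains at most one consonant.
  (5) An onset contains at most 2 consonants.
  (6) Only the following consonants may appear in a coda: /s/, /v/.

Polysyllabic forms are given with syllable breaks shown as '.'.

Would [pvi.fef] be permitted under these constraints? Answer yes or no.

no

[pvi.fef] — violates constraint 6: syllable 2 coda contains /f/, which is not a licensed coda consonant → not permitted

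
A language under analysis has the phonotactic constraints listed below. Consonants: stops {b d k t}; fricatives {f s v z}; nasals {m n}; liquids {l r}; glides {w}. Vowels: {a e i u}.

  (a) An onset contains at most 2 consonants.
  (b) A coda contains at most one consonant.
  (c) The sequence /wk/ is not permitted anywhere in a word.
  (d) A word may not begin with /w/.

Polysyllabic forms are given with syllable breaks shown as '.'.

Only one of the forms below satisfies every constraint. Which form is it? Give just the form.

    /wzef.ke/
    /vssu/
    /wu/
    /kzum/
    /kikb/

/kzum/

/wzef.ke/ — violates constraint (d): word begins with /w/ → illicit
/vssu/ — violates constraint (a): syllable 1 onset /vss/ has 3 consonants (> 2) → illicit
/wu/ — violates constraint (d): word begins with /w/ → illicit
/kzum/ — σ1 onset /kz/ (2C), coda /m/ ok → licit
/kikb/ — violates constraint (b): syllable 1 coda /kb/ has 2 consonants (> 1) → illicit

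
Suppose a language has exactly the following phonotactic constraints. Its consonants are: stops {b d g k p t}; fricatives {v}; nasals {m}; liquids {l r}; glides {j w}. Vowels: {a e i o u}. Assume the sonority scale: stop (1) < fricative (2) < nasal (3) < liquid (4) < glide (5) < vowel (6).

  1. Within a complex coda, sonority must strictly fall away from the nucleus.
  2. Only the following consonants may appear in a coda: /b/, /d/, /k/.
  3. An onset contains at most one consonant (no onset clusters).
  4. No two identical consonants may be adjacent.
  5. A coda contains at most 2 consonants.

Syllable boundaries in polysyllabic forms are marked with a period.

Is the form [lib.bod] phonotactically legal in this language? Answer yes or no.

[lib.bod] — violates constraint 4: adjacent identical consonants /bb/ → phonotactically illegal

no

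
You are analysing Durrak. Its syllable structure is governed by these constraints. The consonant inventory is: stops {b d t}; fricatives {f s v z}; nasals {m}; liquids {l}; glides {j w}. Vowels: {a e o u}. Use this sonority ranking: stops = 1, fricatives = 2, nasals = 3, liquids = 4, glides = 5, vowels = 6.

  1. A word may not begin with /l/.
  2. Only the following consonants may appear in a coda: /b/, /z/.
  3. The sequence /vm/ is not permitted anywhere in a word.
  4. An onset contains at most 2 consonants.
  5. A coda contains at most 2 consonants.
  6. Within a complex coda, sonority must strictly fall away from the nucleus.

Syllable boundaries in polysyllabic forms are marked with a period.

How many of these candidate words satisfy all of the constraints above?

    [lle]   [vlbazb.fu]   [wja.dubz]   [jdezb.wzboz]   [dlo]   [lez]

1

[lle] — violates constraint 1: word begins with /l/ → illicit
[vlbazb.fu] — violates constraint 4: syllable 1 onset /vlb/ has 3 consonants (> 2) → illicit
[wja.dubz] — violates constraint 6: syllable 2 coda /bz/: /b/ (stop, 1) → /z/ (fricative, 2) does not fall → illicit
[jdezb.wzboz] — violates constraint 4: syllable 2 onset /wzb/ has 3 consonants (> 2) → illicit
[dlo] — σ1 onset /dl/ (2C), coda /∅/ ok → licit
[lez] — violates constraint 1: word begins with /l/ → illicit
Licit: [dlo] → 1.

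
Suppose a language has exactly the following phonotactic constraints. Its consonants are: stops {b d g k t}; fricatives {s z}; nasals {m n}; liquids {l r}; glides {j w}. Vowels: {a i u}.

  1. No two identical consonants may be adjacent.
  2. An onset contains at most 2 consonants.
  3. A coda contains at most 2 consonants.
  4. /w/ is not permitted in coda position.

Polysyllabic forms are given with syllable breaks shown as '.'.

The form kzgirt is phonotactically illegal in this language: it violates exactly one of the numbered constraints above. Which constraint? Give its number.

2

kzgirt: syllable 1 onset /kzg/ has 3 consonants (> 2).
This is a violation of constraint 2: "An onset contains at most 2 consonants."
The remaining constraints (1, 3, 4) are satisfied.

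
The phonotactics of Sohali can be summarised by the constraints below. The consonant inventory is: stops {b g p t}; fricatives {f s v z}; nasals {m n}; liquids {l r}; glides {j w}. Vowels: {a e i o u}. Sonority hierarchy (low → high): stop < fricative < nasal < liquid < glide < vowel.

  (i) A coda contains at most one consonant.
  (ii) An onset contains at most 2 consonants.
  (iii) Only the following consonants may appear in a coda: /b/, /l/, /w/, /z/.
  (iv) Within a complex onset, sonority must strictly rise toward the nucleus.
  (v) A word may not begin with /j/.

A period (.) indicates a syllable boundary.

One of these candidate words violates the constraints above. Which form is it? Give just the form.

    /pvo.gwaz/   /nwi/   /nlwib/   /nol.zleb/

/nlwib/

/pvo.gwaz/ — σ1 onset /pv/ (1→2 rises), coda /∅/ ok; σ2 onset /gw/ (1→5 rises), coda /z/ ok → well-formed
/nwi/ — σ1 onset /nw/ (3→5 rises), coda /∅/ ok → well-formed
/nlwib/ — violates constraint (ii): syllable 1 onset /nlw/ has 3 consonants (> 2) → ill-formed
/nol.zleb/ — σ1 onset /n/, coda /l/ ok; σ2 onset /zl/ (2→4 rises), coda /b/ ok → well-formed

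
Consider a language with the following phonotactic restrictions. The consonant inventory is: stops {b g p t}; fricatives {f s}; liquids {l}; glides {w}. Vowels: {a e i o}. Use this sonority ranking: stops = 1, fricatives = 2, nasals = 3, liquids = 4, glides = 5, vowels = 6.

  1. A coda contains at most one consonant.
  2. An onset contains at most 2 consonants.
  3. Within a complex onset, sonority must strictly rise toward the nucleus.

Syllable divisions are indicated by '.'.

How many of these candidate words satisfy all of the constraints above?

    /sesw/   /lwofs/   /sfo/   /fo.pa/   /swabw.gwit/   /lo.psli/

/sesw/ — violates constraint 1: syllable 1 coda /sw/ has 2 consonants (> 1) → not permitted
/lwofs/ — violates constraint 1: syllable 1 coda /fs/ has 2 consonants (> 1) → not permitted
/sfo/ — violates constraint 3: syllable 1 onset /sf/: /s/ (fricative, 2) → /f/ (fricative, 2) does not rise → not permitted
/fo.pa/ — σ1 onset /f/, coda /∅/ ok; σ2 onset /p/, coda /∅/ ok → permitted
/swabw.gwit/ — violates constraint 1: syllable 1 coda /bw/ has 2 consonants (> 1) → not permitted
/lo.psli/ — violates constraint 2: syllable 2 onset /psl/ has 3 consonants (> 2) → not permitted
Permitted: /fo.pa/ → 1.

1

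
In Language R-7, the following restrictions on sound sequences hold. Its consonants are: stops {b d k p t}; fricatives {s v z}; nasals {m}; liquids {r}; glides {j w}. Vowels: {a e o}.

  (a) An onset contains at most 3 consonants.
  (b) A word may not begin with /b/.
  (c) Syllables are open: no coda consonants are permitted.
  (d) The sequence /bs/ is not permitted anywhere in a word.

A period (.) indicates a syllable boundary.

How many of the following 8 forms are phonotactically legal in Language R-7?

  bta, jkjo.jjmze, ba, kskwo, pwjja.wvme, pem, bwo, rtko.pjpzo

0

bta — violates constraint (b): word begins with /b/ → phonotactically illegal
jkjo.jjmze — violates constraint (a): syllable 2 onset /jjmz/ has 4 consonants (> 3) → phonotactically illegal
ba — violates constraint (b): word begins with /b/ → phonotactically illegal
kskwo — violates constraint (a): syllable 1 onset /kskw/ has 4 consonants (> 3) → phonotactically illegal
pwjja.wvme — violates constraint (a): syllable 1 onset /pwjj/ has 4 consonants (> 3) → phonotactically illegal
pem — violates constraint (c): syllable 1 coda /m/ has 1 consonant (> 0) → phonotactically illegal
bwo — violates constraint (b): word begins with /b/ → phonotactically illegal
rtko.pjpzo — violates constraint (a): syllable 2 onset /pjpz/ has 4 consonants (> 3) → phonotactically illegal
No form is phonotactically legal → 0.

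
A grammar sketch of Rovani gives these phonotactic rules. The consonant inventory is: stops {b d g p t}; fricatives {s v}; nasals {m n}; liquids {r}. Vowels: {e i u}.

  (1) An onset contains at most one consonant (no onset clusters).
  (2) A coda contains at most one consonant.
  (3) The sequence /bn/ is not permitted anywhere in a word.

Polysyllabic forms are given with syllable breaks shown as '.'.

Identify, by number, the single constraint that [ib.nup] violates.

3

[ib.nup]: contains banned sequence /bn/.
This is a violation of constraint 3: "The sequence /bn/ is not permitted anywhere in a word."
The remaining constraints (1, 2) are satisfied.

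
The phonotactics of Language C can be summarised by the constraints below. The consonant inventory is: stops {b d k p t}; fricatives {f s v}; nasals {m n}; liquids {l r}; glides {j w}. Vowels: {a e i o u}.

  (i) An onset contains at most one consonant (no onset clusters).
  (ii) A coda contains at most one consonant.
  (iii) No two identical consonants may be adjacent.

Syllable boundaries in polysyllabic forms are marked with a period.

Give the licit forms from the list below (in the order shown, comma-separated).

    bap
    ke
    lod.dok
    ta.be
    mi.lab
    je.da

bap, ke, ta.be, mi.lab, je.da

bap — σ1 onset /b/, coda /p/ ok → licit
ke — σ1 onset /k/, coda /∅/ ok → licit
lod.dok — violates constraint (iii): adjacent identical consonants /dd/ → illicit
ta.be — σ1 onset /t/, coda /∅/ ok; σ2 onset /b/, coda /∅/ ok → licit
mi.lab — σ1 onset /m/, coda /∅/ ok; σ2 onset /l/, coda /b/ ok → licit
je.da — σ1 onset /j/, coda /∅/ ok; σ2 onset /d/, coda /∅/ ok → licit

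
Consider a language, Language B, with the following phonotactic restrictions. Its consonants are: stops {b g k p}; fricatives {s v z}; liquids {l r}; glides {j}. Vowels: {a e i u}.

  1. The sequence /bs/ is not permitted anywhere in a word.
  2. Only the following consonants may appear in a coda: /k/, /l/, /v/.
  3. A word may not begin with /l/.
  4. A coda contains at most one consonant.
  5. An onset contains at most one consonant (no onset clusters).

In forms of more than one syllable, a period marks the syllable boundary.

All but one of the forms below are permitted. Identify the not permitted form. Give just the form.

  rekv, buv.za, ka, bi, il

rekv

rekv — violates constraint 4: syllable 1 coda /kv/ has 2 consonants (> 1) → not permitted
buv.za — σ1 onset /b/, coda /v/ ok; σ2 onset /z/, coda /∅/ ok → permitted
ka — σ1 onset /k/, coda /∅/ ok → permitted
bi — σ1 onset /b/, coda /∅/ ok → permitted
il — σ1 onset /∅/, coda /l/ ok → permitted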